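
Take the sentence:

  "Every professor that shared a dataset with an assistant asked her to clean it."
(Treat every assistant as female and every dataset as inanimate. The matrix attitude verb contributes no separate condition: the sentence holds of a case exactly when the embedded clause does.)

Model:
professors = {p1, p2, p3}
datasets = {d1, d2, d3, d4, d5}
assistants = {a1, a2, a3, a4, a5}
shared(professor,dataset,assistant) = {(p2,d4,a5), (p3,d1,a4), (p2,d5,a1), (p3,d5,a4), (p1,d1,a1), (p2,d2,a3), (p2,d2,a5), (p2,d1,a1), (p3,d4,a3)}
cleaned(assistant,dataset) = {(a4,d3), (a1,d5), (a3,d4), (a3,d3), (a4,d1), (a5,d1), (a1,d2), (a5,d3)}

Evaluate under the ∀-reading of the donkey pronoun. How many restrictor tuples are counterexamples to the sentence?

"her" takes "an assistant" as antecedent and "it" takes "a dataset"; both are donkey pronouns co-varying with the restrictor.
Strong reading: for every (p,d,a) with shared(p,d,a), cleaned(a,d).
Restrictor triples: (p1,d1,a1)→cleaned(a1,d1) ✗  (p2,d1,a1)→cleaned(a1,d1) ✗  (p2,d2,a3)→cleaned(a3,d2) ✗  (p2,d2,a5)→cleaned(a5,d2) ✗  (p2,d4,a5)→cleaned(a5,d4) ✗  (p2,d5,a1)→cleaned(a1,d5) ✓  (p3,d1,a4)→cleaned(a4,d1) ✓  (p3,d4,a3)→cleaned(a3,d4) ✓  (p3,d5,a4)→cleaned(a4,d5) ✗
Counterexamples (restrictor triples failing the scope): 6.

6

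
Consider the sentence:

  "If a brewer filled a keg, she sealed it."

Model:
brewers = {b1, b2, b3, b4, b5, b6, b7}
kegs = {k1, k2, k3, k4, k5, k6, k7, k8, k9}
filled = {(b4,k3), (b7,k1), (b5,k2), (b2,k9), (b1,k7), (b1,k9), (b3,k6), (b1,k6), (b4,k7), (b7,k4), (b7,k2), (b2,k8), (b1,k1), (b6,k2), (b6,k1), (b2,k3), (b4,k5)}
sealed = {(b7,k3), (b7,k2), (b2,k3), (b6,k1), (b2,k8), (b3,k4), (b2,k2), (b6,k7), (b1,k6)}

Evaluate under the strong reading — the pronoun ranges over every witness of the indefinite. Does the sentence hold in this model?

False

"it" takes "a keg" as antecedent — a donkey pronoun bound across the clause boundary.
Strong reading: for every (b,k) with filled(b,k), sealed(b,k).
Restrictor pairs: (b1,k1) ✗  (b1,k6) ✓  (b1,k7) ✗  (b1,k9) ✗  (b2,k3) ✓  (b2,k8) ✓  (b2,k9) ✗  (b3,k6) ✗  (b4,k3) ✗  (b4,k5) ✗  (b4,k7) ✗  (b5,k2) ✗  (b6,k1) ✓  (b6,k2) ✗  (b7,k1) ✗  (b7,k2) ✓  (b7,k4) ✗
Counterexample: (b1,k1) is in filled but fails the scope.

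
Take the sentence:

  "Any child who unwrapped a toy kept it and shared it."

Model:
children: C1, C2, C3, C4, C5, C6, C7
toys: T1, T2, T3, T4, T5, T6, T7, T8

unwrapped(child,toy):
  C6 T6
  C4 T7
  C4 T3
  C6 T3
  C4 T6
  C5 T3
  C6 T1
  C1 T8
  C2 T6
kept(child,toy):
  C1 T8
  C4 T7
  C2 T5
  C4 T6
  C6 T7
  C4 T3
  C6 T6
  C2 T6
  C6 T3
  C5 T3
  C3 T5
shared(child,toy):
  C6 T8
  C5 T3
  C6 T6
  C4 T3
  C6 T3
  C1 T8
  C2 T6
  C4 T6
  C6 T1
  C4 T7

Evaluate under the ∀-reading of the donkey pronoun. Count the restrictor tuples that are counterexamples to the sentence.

"it" takes "a toy" as antecedent — a donkey pronoun bound across the clause boundary.
Strong reading: for every (c,t) with unwrapped(c,t), kept(c,t) ∧ shared(c,t).
Restrictor pairs: (C1,T8) ✓  (C2,T6) ✓  (C4,T3) ✓  (C4,T6) ✓  (C4,T7) ✓  (C5,T3) ✓  (C6,T1) ✗  (C6,T3) ✓  (C6,T6) ✓
Counterexamples (restrictor pairs failing the scope): 1.

1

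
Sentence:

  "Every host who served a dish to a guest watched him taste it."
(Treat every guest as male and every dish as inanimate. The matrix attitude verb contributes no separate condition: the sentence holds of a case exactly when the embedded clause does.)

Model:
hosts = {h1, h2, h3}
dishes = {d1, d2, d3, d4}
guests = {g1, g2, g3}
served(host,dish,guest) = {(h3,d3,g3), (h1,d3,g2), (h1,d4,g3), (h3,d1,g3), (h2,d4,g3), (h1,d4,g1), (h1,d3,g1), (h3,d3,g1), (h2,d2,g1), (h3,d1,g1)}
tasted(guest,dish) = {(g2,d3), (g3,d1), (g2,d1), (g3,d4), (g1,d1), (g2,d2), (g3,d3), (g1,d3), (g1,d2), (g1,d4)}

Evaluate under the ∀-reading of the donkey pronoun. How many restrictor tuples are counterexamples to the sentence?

"him" takes "a guest" as antecedent and "it" takes "a dish"; both are donkey pronouns co-varying with the restrictor.
Strong reading: for every (h,d,g) with served(h,d,g), tasted(g,d).
Restrictor triples: (h1,d3,g1)→tasted(g1,d3) ✓  (h1,d3,g2)→tasted(g2,d3) ✓  (h1,d4,g1)→tasted(g1,d4) ✓  (h1,d4,g3)→tasted(g3,d4) ✓  (h2,d2,g1)→tasted(g1,d2) ✓  (h2,d4,g3)→tasted(g3,d4) ✓  (h3,d1,g1)→tasted(g1,d1) ✓  (h3,d1,g3)→tasted(g3,d1) ✓  (h3,d3,g1)→tasted(g1,d3) ✓  (h3,d3,g3)→tasted(g3,d3) ✓
Counterexamples (restrictor triples failing the scope): 0.

0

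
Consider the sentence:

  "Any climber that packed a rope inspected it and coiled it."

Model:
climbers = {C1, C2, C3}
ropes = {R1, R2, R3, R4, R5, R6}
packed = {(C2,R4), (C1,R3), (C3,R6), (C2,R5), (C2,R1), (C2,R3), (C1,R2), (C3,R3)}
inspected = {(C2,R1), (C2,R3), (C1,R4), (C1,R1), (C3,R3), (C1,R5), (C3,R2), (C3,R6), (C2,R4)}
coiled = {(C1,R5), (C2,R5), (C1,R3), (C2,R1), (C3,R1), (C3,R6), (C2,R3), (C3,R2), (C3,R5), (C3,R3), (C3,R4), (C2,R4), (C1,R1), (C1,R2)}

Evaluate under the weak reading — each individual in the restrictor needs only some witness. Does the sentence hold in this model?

False

"it" takes "a rope" as antecedent — a donkey pronoun bound across the clause boundary.
Weak reading: every climber c with some packed-rope has at least one packed-rope r such that inspected(c,r) ∧ coiled(c,r).
Per climber: C1:✗  C2:✓  C3:✓
C1 has no witness among its packed-ropes.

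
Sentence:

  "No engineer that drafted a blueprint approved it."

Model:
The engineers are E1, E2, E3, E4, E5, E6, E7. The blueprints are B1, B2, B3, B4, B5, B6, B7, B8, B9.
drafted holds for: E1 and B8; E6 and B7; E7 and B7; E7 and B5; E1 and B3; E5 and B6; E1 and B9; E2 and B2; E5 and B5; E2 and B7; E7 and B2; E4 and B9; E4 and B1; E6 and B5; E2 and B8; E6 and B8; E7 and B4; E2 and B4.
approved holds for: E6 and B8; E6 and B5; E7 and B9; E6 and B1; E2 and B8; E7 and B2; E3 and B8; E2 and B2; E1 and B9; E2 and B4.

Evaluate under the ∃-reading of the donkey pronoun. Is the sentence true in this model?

False

"it" takes "a blueprint" as antecedent — a donkey pronoun bound across the clause boundary.
Truth condition: for no (e,b) with drafted(e,b) does approved(e,b) hold.
Restrictor pairs — does the scope hold? (E1,B3):fails  (E1,B8):fails  (E1,B9):holds  (E2,B2):holds  (E2,B4):holds  (E2,B7):fails  (E2,B8):holds  (E4,B1):fails  (E4,B9):fails  (E5,B5):fails  (E5,B6):fails  (E6,B5):holds  (E6,B7):fails  (E6,B8):holds  (E7,B2):holds  (E7,B4):fails  (E7,B5):fails  (E7,B7):fails
Scope holds for 7 pair(s), so the sentence is false.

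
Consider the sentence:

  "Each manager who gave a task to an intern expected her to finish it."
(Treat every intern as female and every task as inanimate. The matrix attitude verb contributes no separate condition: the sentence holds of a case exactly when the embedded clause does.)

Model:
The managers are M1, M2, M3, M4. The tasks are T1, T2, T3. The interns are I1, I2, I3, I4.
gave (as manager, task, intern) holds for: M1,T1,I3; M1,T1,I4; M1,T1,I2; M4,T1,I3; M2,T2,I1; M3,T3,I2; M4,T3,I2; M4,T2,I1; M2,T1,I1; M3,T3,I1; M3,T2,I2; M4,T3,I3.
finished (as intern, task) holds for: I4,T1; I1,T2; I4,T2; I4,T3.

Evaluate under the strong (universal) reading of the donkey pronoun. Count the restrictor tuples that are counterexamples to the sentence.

"her" takes "an intern" as antecedent and "it" takes "a task"; both are donkey pronouns co-varying with the restrictor.
Strong reading: for every (m,t,i) with gave(m,t,i), finished(i,t).
Restrictor triples: (M1,T1,I2)→finished(I2,T1) ✗  (M1,T1,I3)→finished(I3,T1) ✗  (M1,T1,I4)→finished(I4,T1) ✓  (M2,T1,I1)→finished(I1,T1) ✗  (M2,T2,I1)→finished(I1,T2) ✓  (M3,T2,I2)→finished(I2,T2) ✗  (M3,T3,I1)→finished(I1,T3) ✗  (M3,T3,I2)→finished(I2,T3) ✗  (M4,T1,I3)→finished(I3,T1) ✗  (M4,T2,I1)→finished(I1,T2) ✓  (M4,T3,I2)→finished(I2,T3) ✗  (M4,T3,I3)→finished(I3,T3) ✗
Counterexamples (restrictor triples failing the scope): 9.

9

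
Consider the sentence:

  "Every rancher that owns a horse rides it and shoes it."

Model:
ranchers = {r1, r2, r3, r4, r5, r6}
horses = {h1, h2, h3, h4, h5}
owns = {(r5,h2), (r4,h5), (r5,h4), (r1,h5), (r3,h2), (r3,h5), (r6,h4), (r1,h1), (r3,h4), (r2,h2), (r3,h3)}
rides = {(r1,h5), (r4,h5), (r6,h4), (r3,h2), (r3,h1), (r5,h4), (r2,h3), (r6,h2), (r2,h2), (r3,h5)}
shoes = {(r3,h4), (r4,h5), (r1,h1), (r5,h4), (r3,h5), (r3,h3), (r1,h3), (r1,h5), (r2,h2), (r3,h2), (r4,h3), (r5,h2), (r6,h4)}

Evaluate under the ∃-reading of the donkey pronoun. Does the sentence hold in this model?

True

"it" takes "a horse" as antecedent — a donkey pronoun bound across the clause boundary.
Weak reading: every rancher r with some owns-horse has at least one owns-horse h such that rides(r,h) ∧ shoes(r,h).
Per rancher: r1:✓  r2:✓  r3:✓  r4:✓  r5:✓  r6:✓
Every rancher in the restrictor has a witness.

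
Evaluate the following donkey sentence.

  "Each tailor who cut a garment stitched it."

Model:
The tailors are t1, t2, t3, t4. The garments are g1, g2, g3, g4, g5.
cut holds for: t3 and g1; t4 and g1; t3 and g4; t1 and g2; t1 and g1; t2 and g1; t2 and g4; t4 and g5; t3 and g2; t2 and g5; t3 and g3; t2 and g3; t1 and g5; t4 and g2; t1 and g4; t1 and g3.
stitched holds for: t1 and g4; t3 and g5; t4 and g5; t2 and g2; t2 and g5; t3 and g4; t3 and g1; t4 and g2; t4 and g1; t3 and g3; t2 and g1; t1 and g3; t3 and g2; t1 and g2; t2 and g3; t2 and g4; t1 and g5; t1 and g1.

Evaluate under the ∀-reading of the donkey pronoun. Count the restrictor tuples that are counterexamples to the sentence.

0

"it" takes "a garment" as antecedent — a donkey pronoun bound across the clause boundary.
Strong reading: for every (t,g) with cut(t,g), stitched(t,g).
Restrictor pairs: (t1,g1) ✓  (t1,g2) ✓  (t1,g3) ✓  (t1,g4) ✓  (t1,g5) ✓  (t2,g1) ✓  (t2,g3) ✓  (t2,g4) ✓  (t2,g5) ✓  (t3,g1) ✓  (t3,g2) ✓  (t3,g3) ✓  (t3,g4) ✓  (t4,g1) ✓  (t4,g2) ✓  (t4,g5) ✓
Counterexamples (restrictor pairs failing the scope): 0.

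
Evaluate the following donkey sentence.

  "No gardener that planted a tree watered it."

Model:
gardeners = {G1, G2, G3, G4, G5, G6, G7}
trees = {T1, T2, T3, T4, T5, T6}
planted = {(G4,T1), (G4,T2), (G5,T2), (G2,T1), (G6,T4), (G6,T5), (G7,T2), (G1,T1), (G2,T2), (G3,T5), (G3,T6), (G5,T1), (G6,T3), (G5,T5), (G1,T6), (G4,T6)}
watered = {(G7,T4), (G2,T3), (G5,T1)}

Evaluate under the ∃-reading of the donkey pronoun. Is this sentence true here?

"it" takes "a tree" as antecedent — a donkey pronoun bound across the clause boundary.
Truth condition: for no (g,t) with planted(g,t) does watered(g,t) hold.
Restrictor pairs — does the scope hold? (G1,T1):fails  (G1,T6):fails  (G2,T1):fails  (G2,T2):fails  (G3,T5):fails  (G3,T6):fails  (G4,T1):fails  (G4,T2):fails  (G4,T6):fails  (G5,T1):holds  (G5,T2):fails  (G5,T5):fails  (G6,T3):fails  (G6,T4):fails  (G6,T5):fails  (G7,T2):fails
Scope holds for 1 pair(s), so the sentence is false.

False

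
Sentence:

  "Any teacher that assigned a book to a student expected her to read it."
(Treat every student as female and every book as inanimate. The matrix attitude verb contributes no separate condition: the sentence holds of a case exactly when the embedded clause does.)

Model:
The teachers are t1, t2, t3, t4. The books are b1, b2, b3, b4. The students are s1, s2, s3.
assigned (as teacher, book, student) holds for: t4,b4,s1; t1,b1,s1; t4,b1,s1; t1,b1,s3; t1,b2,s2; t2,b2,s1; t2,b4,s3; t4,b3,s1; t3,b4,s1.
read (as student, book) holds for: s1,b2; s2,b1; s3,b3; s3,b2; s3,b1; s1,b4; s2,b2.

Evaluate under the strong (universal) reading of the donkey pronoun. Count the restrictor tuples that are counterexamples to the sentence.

"her" takes "a student" as antecedent and "it" takes "a book"; both are donkey pronouns co-varying with the restrictor.
Strong reading: for every (t,b,s) with assigned(t,b,s), read(s,b).
Restrictor triples: (t1,b1,s1)→read(s1,b1) ✗  (t1,b1,s3)→read(s3,b1) ✓  (t1,b2,s2)→read(s2,b2) ✓  (t2,b2,s1)→read(s1,b2) ✓  (t2,b4,s3)→read(s3,b4) ✗  (t3,b4,s1)→read(s1,b4) ✓  (t4,b1,s1)→read(s1,b1) ✗  (t4,b3,s1)→read(s1,b3) ✗  (t4,b4,s1)→read(s1,b4) ✓
Counterexamples (restrictor triples failing the scope): 4.

4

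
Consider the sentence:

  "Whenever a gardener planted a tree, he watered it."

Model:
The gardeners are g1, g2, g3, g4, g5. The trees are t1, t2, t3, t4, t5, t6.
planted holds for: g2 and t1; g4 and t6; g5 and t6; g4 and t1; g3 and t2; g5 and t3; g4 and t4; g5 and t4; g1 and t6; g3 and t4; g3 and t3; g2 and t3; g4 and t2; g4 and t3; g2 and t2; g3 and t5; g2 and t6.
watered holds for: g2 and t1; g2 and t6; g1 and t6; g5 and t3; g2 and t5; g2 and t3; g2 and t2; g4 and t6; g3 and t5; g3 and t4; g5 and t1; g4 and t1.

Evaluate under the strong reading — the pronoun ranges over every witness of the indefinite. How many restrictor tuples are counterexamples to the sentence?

"it" takes "a tree" as antecedent — a donkey pronoun bound across the clause boundary.
Strong reading: for every (g,t) with planted(g,t), watered(g,t).
Restrictor pairs: (g1,t6) ✓  (g2,t1) ✓  (g2,t2) ✓  (g2,t3) ✓  (g2,t6) ✓  (g3,t2) ✗  (g3,t3) ✗  (g3,t4) ✓  (g3,t5) ✓  (g4,t1) ✓  (g4,t2) ✗  (g4,t3) ✗  (g4,t4) ✗  (g4,t6) ✓  (g5,t3) ✓  (g5,t4) ✗  (g5,t6) ✗
Counterexamples (restrictor pairs failing the scope): 7.

7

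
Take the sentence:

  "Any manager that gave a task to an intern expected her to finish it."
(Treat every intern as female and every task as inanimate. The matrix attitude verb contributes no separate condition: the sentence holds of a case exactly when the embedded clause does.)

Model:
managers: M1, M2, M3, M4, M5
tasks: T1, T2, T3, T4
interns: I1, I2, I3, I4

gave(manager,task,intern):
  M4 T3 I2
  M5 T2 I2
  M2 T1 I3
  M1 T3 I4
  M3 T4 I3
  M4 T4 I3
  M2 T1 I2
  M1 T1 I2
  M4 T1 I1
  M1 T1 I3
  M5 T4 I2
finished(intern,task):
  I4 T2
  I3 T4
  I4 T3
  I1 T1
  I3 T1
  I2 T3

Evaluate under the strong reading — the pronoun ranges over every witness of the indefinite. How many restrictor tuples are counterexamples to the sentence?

"her" takes "an intern" as antecedent and "it" takes "a task"; both are donkey pronouns co-varying with the restrictor.
Strong reading: for every (m,t,i) with gave(m,t,i), finished(i,t).
Restrictor triples: (M1,T1,I2)→finished(I2,T1) ✗  (M1,T1,I3)→finished(I3,T1) ✓  (M1,T3,I4)→finished(I4,T3) ✓  (M2,T1,I2)→finished(I2,T1) ✗  (M2,T1,I3)→finished(I3,T1) ✓  (M3,T4,I3)→finished(I3,T4) ✓  (M4,T1,I1)→finished(I1,T1) ✓  (M4,T3,I2)→finished(I2,T3) ✓  (M4,T4,I3)→finished(I3,T4) ✓  (M5,T2,I2)→finished(I2,T2) ✗  (M5,T4,I2)→finished(I2,T4) ✗
Counterexamples (restrictor triples failing the scope): 4.

4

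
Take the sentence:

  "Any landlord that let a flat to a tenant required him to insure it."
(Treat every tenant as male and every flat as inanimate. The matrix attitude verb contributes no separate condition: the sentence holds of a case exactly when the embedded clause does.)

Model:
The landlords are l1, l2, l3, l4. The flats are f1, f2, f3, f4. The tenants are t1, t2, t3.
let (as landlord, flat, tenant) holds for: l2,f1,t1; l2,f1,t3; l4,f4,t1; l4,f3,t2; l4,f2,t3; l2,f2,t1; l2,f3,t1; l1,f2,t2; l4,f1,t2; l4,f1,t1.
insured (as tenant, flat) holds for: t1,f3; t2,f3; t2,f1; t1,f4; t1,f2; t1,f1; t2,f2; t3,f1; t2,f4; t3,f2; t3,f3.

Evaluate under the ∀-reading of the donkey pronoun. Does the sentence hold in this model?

True

"him" takes "a tenant" as antecedent and "it" takes "a flat"; both are donkey pronouns co-varying with the restrictor.
Strong reading: for every (l,f,t) with let(l,f,t), insured(t,f).
Restrictor triples: (l1,f2,t2)→insured(t2,f2) ✓  (l2,f1,t1)→insured(t1,f1) ✓  (l2,f1,t3)→insured(t3,f1) ✓  (l2,f2,t1)→insured(t1,f2) ✓  (l2,f3,t1)→insured(t1,f3) ✓  (l4,f1,t1)→insured(t1,f1) ✓  (l4,f1,t2)→insured(t2,f1) ✓  (l4,f2,t3)→insured(t3,f2) ✓  (l4,f3,t2)→insured(t2,f3) ✓  (l4,f4,t1)→insured(t1,f4) ✓
Every restrictor triple satisfies the scope.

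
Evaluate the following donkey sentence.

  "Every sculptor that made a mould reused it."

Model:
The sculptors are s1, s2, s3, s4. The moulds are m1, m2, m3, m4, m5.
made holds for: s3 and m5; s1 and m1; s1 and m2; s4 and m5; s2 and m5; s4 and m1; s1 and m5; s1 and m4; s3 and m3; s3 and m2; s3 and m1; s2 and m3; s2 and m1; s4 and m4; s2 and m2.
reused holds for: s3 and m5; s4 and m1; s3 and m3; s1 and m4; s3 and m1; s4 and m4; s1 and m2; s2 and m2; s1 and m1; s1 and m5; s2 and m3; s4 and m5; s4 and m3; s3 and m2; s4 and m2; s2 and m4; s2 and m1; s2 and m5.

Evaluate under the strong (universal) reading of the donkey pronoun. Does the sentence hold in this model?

True

"it" takes "a mould" as antecedent — a donkey pronoun bound across the clause boundary.
Strong reading: for every (s,m) with made(s,m), reused(s,m).
Restrictor pairs: (s1,m1) ✓  (s1,m2) ✓  (s1,m4) ✓  (s1,m5) ✓  (s2,m1) ✓  (s2,m2) ✓  (s2,m3) ✓  (s2,m5) ✓  (s3,m1) ✓  (s3,m2) ✓  (s3,m3) ✓  (s3,m5) ✓  (s4,m1) ✓  (s4,m4) ✓  (s4,m5) ✓
Every restrictor pair satisfies the scope.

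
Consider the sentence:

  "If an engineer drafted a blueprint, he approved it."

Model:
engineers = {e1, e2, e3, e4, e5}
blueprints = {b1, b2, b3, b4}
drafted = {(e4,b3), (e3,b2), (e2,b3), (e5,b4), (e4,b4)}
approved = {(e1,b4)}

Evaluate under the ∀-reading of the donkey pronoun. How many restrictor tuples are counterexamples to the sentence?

5

"it" takes "a blueprint" as antecedent — a donkey pronoun bound across the clause boundary.
Strong reading: for every (e,b) with drafted(e,b), approved(e,b).
Restrictor pairs: (e2,b3) ✗  (e3,b2) ✗  (e4,b3) ✗  (e4,b4) ✗  (e5,b4) ✗
Counterexamples (restrictor pairs failing the scope): 5.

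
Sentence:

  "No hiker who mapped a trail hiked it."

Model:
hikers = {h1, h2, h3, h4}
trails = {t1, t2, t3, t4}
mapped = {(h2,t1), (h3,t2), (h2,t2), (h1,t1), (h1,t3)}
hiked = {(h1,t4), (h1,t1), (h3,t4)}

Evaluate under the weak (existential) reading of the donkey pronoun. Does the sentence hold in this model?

False

"it" takes "a trail" as antecedent — a donkey pronoun bound across the clause boundary.
Truth condition: for no (h,t) with mapped(h,t) does hiked(h,t) hold.
Restrictor pairs — does the scope hold? (h1,t1):holds  (h1,t3):fails  (h2,t1):fails  (h2,t2):fails  (h3,t2):fails
Scope holds for 1 pair(s), so the sentence is false.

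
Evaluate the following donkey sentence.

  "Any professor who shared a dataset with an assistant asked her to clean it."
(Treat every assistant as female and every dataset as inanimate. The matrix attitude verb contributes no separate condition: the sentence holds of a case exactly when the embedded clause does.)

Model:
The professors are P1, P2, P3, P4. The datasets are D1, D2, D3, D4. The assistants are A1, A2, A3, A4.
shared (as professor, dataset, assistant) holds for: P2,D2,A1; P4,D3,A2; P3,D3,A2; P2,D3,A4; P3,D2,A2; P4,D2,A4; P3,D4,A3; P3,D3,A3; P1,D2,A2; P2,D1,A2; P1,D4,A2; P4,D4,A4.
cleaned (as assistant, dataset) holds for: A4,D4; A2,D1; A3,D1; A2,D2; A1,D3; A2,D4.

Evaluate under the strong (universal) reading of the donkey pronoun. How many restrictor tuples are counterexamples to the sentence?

"her" takes "an assistant" as antecedent and "it" takes "a dataset"; both are donkey pronouns co-varying with the restrictor.
Strong reading: for every (p,d,a) with shared(p,d,a), cleaned(a,d).
Restrictor triples: (P1,D2,A2)→cleaned(A2,D2) ✓  (P1,D4,A2)→cleaned(A2,D4) ✓  (P2,D1,A2)→cleaned(A2,D1) ✓  (P2,D2,A1)→cleaned(A1,D2) ✗  (P2,D3,A4)→cleaned(A4,D3) ✗  (P3,D2,A2)→cleaned(A2,D2) ✓  (P3,D3,A2)→cleaned(A2,D3) ✗  (P3,D3,A3)→cleaned(A3,D3) ✗  (P3,D4,A3)→cleaned(A3,D4) ✗  (P4,D2,A4)→cleaned(A4,D2) ✗  (P4,D3,A2)→cleaned(A2,D3) ✗  (P4,D4,A4)→cleaned(A4,D4) ✓
Counterexamples (restrictor triples failing the scope): 7.

7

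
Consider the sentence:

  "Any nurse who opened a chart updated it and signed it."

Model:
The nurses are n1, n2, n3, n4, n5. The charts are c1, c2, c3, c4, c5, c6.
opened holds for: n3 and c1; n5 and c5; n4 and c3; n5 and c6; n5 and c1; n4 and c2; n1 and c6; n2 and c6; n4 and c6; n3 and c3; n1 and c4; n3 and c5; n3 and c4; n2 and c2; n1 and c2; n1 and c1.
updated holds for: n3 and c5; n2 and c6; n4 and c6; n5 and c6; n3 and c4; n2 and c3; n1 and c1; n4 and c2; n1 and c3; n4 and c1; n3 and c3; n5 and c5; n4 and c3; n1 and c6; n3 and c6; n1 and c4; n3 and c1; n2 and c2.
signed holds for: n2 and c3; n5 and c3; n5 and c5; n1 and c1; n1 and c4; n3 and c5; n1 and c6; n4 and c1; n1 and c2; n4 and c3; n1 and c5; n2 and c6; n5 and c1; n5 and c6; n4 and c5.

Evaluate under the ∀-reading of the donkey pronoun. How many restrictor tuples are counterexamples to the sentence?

"it" takes "a chart" as antecedent — a donkey pronoun bound across the clause boundary.
Strong reading: for every (n,c) with opened(n,c), updated(n,c) ∧ signed(n,c).
Restrictor pairs: (n1,c1) ✓  (n1,c2) ✗  (n1,c4) ✓  (n1,c6) ✓  (n2,c2) ✗  (n2,c6) ✓  (n3,c1) ✗  (n3,c3) ✗  (n3,c4) ✗  (n3,c5) ✓  (n4,c2) ✗  (n4,c3) ✓  (n4,c6) ✗  (n5,c1) ✗  (n5,c5) ✓  (n5,c6) ✓
Counterexamples (restrictor pairs failing the scope): 8.

8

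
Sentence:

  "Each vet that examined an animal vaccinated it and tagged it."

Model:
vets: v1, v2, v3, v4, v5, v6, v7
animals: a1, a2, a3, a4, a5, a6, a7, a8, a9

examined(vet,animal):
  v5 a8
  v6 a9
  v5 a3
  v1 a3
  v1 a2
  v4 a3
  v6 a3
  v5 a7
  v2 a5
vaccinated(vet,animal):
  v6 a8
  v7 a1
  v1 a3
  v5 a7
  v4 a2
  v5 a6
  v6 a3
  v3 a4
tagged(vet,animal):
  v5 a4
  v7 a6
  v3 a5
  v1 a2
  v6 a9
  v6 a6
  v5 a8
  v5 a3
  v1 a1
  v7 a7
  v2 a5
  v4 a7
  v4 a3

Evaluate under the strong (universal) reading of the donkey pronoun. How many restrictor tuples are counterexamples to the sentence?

9

"it" takes "an animal" as antecedent — a donkey pronoun bound across the clause boundary.
Strong reading: for every (v,a) with examined(v,a), vaccinated(v,a) ∧ tagged(v,a).
Restrictor pairs: (v1,a2) ✗  (v1,a3) ✗  (v2,a5) ✗  (v4,a3) ✗  (v5,a3) ✗  (v5,a7) ✗  (v5,a8) ✗  (v6,a3) ✗  (v6,a9) ✗
Counterexamples (restrictor pairs failing the scope): 9.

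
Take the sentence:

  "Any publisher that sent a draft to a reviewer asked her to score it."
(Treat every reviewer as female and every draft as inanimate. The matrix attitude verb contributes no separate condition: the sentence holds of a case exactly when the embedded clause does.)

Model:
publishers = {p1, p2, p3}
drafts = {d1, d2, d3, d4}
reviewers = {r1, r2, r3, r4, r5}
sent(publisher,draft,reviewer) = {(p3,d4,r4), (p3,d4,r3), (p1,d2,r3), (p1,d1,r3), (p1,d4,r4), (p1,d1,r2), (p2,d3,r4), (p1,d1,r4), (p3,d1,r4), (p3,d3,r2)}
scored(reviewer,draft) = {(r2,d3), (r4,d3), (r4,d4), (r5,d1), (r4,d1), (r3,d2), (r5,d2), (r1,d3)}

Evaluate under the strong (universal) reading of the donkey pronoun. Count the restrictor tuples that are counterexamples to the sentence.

3

"her" takes "a reviewer" as antecedent and "it" takes "a draft"; both are donkey pronouns co-varying with the restrictor.
Strong reading: for every (p,d,r) with sent(p,d,r), scored(r,d).
Restrictor triples: (p1,d1,r2)→scored(r2,d1) ✗  (p1,d1,r3)→scored(r3,d1) ✗  (p1,d1,r4)→scored(r4,d1) ✓  (p1,d2,r3)→scored(r3,d2) ✓  (p1,d4,r4)→scored(r4,d4) ✓  (p2,d3,r4)→scored(r4,d3) ✓  (p3,d1,r4)→scored(r4,d1) ✓  (p3,d3,r2)→scored(r2,d3) ✓  (p3,d4,r3)→scored(r3,d4) ✗  (p3,d4,r4)→scored(r4,d4) ✓
Counterexamples (restrictor triples failing the scope): 3.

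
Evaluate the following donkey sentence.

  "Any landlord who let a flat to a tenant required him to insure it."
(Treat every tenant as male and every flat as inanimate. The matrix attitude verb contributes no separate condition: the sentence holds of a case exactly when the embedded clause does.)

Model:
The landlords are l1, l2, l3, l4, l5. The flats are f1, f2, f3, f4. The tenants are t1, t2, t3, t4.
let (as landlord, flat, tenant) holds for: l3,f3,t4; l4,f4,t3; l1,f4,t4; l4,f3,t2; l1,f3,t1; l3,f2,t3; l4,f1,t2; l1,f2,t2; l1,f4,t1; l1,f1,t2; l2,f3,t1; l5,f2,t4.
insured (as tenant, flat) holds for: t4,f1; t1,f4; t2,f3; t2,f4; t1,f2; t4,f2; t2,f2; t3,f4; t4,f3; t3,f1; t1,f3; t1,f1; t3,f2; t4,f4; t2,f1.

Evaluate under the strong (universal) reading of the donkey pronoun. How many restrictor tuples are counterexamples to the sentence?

0

"him" takes "a tenant" as antecedent and "it" takes "a flat"; both are donkey pronouns co-varying with the restrictor.
Strong reading: for every (l,f,t) with let(l,f,t), insured(t,f).
Restrictor triples: (l1,f1,t2)→insured(t2,f1) ✓  (l1,f2,t2)→insured(t2,f2) ✓  (l1,f3,t1)→insured(t1,f3) ✓  (l1,f4,t1)→insured(t1,f4) ✓  (l1,f4,t4)→insured(t4,f4) ✓  (l2,f3,t1)→insured(t1,f3) ✓  (l3,f2,t3)→insured(t3,f2) ✓  (l3,f3,t4)→insured(t4,f3) ✓  (l4,f1,t2)→insured(t2,f1) ✓  (l4,f3,t2)→insured(t2,f3) ✓  (l4,f4,t3)→insured(t3,f4) ✓  (l5,f2,t4)→insured(t4,f2) ✓
Counterexamples (restrictor triples failing the scope): 0.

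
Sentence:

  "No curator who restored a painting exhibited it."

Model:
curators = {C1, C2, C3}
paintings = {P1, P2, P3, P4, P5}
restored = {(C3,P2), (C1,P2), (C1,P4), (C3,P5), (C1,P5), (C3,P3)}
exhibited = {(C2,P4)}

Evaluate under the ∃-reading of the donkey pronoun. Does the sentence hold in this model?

"it" takes "a painting" as antecedent — a donkey pronoun bound across the clause boundary.
Truth condition: for no (c,p) with restored(c,p) does exhibited(c,p) hold.
Restrictor pairs — does the scope hold? (C1,P2):fails  (C1,P4):fails  (C1,P5):fails  (C3,P2):fails  (C3,P3):fails  (C3,P5):fails
Scope holds for no restrictor pair, so the sentence is true.

True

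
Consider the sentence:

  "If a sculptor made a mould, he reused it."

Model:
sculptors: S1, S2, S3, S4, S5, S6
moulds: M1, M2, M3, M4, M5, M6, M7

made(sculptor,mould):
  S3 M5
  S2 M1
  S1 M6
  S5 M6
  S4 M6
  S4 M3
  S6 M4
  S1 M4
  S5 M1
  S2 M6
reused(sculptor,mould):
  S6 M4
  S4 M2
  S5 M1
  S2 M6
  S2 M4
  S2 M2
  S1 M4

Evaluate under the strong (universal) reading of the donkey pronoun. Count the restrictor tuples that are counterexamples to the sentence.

6

"it" takes "a mould" as antecedent — a donkey pronoun bound across the clause boundary.
Strong reading: for every (s,m) with made(s,m), reused(s,m).
Restrictor pairs: (S1,M4) ✓  (S1,M6) ✗  (S2,M1) ✗  (S2,M6) ✓  (S3,M5) ✗  (S4,M3) ✗  (S4,M6) ✗  (S5,M1) ✓  (S5,M6) ✗  (S6,M4) ✓
Counterexamples (restrictor pairs failing the scope): 6.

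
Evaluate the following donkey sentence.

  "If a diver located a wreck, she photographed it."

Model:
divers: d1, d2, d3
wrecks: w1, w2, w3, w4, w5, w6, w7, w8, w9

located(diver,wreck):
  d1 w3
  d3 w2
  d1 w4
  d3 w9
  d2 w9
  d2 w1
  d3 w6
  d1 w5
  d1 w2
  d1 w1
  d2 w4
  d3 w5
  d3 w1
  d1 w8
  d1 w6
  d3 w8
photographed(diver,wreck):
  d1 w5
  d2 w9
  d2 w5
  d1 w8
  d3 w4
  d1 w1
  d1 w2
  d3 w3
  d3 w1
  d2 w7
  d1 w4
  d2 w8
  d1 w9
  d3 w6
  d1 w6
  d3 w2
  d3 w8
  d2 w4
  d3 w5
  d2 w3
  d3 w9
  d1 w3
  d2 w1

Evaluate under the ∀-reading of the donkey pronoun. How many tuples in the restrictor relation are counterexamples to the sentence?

0

"it" takes "a wreck" as antecedent — a donkey pronoun bound across the clause boundary.
Strong reading: for every (d,w) with located(d,w), photographed(d,w).
Restrictor pairs: (d1,w1) ✓  (d1,w2) ✓  (d1,w3) ✓  (d1,w4) ✓  (d1,w5) ✓  (d1,w6) ✓  (d1,w8) ✓  (d2,w1) ✓  (d2,w4) ✓  (d2,w9) ✓  (d3,w1) ✓  (d3,w2) ✓  (d3,w5) ✓  (d3,w6) ✓  (d3,w8) ✓  (d3,w9) ✓
Counterexamples (restrictor pairs failing the scope): 0.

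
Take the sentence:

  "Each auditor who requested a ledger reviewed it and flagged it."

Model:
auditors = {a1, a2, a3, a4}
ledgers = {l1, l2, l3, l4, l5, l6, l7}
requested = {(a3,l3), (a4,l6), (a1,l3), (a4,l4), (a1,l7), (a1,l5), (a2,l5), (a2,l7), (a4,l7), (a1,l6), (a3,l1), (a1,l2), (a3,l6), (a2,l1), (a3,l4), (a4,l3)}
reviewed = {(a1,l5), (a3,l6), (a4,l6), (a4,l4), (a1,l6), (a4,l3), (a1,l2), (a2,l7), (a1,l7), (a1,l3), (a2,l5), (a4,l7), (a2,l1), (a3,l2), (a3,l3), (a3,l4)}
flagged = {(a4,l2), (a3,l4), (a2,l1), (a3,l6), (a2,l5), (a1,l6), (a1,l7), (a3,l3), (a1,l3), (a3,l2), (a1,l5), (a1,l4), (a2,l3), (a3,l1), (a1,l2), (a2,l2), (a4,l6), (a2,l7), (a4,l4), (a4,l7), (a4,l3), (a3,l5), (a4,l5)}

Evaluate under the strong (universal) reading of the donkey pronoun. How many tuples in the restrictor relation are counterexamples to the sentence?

"it" takes "a ledger" as antecedent — a donkey pronoun bound across the clause boundary.
Strong reading: for every (a,l) with requested(a,l), reviewed(a,l) ∧ flagged(a,l).
Restrictor pairs: (a1,l2) ✓  (a1,l3) ✓  (a1,l5) ✓  (a1,l6) ✓  (a1,l7) ✓  (a2,l1) ✓  (a2,l5) ✓  (a2,l7) ✓  (a3,l1) ✗  (a3,l3) ✓  (a3,l4) ✓  (a3,l6) ✓  (a4,l3) ✓  (a4,l4) ✓  (a4,l6) ✓  (a4,l7) ✓
Counterexamples (restrictor pairs failing the scope): 1.

1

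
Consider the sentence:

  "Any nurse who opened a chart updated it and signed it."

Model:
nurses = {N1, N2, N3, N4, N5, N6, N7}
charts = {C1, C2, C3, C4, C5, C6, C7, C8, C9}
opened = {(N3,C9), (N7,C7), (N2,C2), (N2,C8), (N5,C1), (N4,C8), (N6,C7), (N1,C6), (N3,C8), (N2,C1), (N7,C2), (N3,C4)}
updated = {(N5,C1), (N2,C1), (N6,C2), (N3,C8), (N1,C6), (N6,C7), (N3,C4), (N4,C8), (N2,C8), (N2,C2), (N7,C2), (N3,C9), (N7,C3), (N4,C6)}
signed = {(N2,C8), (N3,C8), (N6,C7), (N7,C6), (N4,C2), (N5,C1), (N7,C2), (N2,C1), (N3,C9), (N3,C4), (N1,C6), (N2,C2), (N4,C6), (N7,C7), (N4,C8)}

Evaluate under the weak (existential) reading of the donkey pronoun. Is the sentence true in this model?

"it" takes "a chart" as antecedent — a donkey pronoun bound across the clause boundary.
Weak reading: every nurse n with some opened-chart has at least one opened-chart c such that updated(n,c) ∧ signed(n,c).
Per nurse: N1:✓  N2:✓  N3:✓  N4:✓  N5:✓  N6:✓  N7:✓
Every nurse in the restrictor has a witness.

True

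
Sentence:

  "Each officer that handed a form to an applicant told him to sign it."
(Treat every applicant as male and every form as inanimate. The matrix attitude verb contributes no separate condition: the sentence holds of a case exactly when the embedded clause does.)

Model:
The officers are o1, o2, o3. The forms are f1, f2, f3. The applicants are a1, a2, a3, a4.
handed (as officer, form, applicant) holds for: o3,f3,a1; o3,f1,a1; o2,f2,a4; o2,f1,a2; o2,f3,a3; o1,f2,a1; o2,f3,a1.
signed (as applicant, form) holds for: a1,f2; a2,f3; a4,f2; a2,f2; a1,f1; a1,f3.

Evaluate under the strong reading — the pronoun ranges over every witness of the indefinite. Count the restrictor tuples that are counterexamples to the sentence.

"him" takes "an applicant" as antecedent and "it" takes "a form"; both are donkey pronouns co-varying with the restrictor.
Strong reading: for every (o,f,a) with handed(o,f,a), signed(a,f).
Restrictor triples: (o1,f2,a1)→signed(a1,f2) ✓  (o2,f1,a2)→signed(a2,f1) ✗  (o2,f2,a4)→signed(a4,f2) ✓  (o2,f3,a1)→signed(a1,f3) ✓  (o2,f3,a3)→signed(a3,f3) ✗  (o3,f1,a1)→signed(a1,f1) ✓  (o3,f3,a1)→signed(a1,f3) ✓
Counterexamples (restrictor triples failing the scope): 2.

2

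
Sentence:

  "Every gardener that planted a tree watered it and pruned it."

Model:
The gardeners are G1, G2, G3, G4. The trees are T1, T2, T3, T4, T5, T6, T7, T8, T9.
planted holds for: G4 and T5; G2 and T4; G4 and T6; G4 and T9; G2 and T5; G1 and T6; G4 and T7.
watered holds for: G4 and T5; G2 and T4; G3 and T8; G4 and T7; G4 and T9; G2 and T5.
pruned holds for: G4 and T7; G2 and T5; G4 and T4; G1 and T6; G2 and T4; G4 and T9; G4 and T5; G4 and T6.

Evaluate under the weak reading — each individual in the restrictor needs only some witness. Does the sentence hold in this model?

False

"it" takes "a tree" as antecedent — a donkey pronoun bound across the clause boundary.
Weak reading: every gardener g with some planted-tree has at least one planted-tree t such that watered(g,t) ∧ pruned(g,t).
Per gardener: G1:✗  G2:✓  G4:✓
G1 has no witness among its planted-trees.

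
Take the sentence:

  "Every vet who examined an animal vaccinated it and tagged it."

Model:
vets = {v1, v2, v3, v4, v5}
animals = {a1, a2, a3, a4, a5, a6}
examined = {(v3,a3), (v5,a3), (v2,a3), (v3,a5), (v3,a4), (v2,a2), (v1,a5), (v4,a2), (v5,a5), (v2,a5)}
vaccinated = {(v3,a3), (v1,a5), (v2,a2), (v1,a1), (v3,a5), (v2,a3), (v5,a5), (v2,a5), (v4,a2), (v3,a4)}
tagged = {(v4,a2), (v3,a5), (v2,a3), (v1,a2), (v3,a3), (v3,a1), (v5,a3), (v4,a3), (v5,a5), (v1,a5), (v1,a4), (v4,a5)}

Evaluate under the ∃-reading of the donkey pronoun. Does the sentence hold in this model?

"it" takes "an animal" as antecedent — a donkey pronoun bound across the clause boundary.
Weak reading: every vet v with some examined-animal has at least one examined-animal a such that vaccinated(v,a) ∧ tagged(v,a).
Per vet: v1:✓  v2:✓  v3:✓  v4:✓  v5:✓
Every vet in the restrictor has a witness.

True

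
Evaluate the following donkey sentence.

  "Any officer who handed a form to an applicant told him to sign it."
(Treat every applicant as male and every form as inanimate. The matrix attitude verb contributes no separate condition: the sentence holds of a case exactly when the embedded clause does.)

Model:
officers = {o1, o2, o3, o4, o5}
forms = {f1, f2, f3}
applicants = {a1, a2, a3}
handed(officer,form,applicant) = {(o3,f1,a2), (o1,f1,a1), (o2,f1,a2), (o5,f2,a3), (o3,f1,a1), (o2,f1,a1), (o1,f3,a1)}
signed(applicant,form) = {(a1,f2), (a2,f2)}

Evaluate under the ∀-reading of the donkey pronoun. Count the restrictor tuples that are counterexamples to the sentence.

"him" takes "an applicant" as antecedent and "it" takes "a form"; both are donkey pronouns co-varying with the restrictor.
Strong reading: for every (o,f,a) with handed(o,f,a), signed(a,f).
Restrictor triples: (o1,f1,a1)→signed(a1,f1) ✗  (o1,f3,a1)→signed(a1,f3) ✗  (o2,f1,a1)→signed(a1,f1) ✗  (o2,f1,a2)→signed(a2,f1) ✗  (o3,f1,a1)→signed(a1,f1) ✗  (o3,f1,a2)→signed(a2,f1) ✗  (o5,f2,a3)→signed(a3,f2) ✗
Counterexamples (restrictor triples failing the scope): 7.

7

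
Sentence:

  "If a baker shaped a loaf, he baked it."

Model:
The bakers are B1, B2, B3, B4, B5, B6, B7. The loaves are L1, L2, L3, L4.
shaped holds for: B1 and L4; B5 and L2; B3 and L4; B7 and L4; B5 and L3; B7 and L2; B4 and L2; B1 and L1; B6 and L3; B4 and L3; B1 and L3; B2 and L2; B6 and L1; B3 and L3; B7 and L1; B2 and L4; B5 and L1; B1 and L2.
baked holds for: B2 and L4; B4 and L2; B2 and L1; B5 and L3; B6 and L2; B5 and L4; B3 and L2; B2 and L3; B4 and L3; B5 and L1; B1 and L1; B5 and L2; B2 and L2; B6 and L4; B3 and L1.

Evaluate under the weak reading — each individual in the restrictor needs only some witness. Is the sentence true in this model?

False

"it" takes "a loaf" as antecedent — a donkey pronoun bound across the clause boundary.
Weak reading: every baker b with some shaped-loaf has at least one shaped-loaf l such that baked(b,l).
Per baker: B1:✓  B2:✓  B3:✗  B4:✓  B5:✓  B6:✗  B7:✗
B3 has no witness among its shaped-loaves.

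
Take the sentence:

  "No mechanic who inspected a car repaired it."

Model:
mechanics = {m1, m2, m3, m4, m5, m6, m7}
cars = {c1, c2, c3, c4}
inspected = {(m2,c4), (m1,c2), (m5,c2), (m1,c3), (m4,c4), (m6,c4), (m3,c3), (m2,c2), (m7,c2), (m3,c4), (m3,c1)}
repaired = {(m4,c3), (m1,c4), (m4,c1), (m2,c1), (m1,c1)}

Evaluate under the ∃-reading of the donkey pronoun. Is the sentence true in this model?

True

"it" takes "a car" as antecedent — a donkey pronoun bound across the clause boundary.
Truth condition: for no (m,c) with inspected(m,c) does repaired(m,c) hold.
Restrictor pairs — does the scope hold? (m1,c2):fails  (m1,c3):fails  (m2,c2):fails  (m2,c4):fails  (m3,c1):fails  (m3,c3):fails  (m3,c4):fails  (m4,c4):fails  (m5,c2):fails  (m6,c4):fails  (m7,c2):fails
Scope holds for no restrictor pair, so the sentence is true.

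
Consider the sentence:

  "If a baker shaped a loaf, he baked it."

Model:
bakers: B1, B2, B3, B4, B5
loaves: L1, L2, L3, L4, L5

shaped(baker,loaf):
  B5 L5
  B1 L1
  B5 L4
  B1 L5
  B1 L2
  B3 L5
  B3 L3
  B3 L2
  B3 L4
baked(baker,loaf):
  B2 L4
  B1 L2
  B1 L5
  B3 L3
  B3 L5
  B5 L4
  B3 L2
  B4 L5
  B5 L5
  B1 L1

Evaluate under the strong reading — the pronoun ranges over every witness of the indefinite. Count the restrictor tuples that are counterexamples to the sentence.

"it" takes "a loaf" as antecedent — a donkey pronoun bound across the clause boundary.
Strong reading: for every (b,l) with shaped(b,l), baked(b,l).
Restrictor pairs: (B1,L1) ✓  (B1,L2) ✓  (B1,L5) ✓  (B3,L2) ✓  (B3,L3) ✓  (B3,L4) ✗  (B3,L5) ✓  (B5,L4) ✓  (B5,L5) ✓
Counterexamples (restrictor pairs failing the scope): 1.

1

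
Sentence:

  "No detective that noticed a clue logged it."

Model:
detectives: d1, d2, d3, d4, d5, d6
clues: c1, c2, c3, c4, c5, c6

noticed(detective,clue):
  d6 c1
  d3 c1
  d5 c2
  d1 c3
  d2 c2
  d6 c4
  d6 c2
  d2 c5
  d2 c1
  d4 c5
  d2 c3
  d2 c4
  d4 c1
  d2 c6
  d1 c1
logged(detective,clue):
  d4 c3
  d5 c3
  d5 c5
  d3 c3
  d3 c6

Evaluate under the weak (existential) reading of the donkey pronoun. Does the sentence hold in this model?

True

"it" takes "a clue" as antecedent — a donkey pronoun bound across the clause boundary.
Truth condition: for no (d,c) with noticed(d,c) does logged(d,c) hold.
Restrictor pairs — does the scope hold? (d1,c1):fails  (d1,c3):fails  (d2,c1):fails  (d2,c2):fails  (d2,c3):fails  (d2,c4):fails  (d2,c5):fails  (d2,c6):fails  (d3,c1):fails  (d4,c1):fails  (d4,c5):fails  (d5,c2):fails  (d6,c1):fails  (d6,c2):fails  (d6,c4):fails
Scope holds for no restrictor pair, so the sentence is true.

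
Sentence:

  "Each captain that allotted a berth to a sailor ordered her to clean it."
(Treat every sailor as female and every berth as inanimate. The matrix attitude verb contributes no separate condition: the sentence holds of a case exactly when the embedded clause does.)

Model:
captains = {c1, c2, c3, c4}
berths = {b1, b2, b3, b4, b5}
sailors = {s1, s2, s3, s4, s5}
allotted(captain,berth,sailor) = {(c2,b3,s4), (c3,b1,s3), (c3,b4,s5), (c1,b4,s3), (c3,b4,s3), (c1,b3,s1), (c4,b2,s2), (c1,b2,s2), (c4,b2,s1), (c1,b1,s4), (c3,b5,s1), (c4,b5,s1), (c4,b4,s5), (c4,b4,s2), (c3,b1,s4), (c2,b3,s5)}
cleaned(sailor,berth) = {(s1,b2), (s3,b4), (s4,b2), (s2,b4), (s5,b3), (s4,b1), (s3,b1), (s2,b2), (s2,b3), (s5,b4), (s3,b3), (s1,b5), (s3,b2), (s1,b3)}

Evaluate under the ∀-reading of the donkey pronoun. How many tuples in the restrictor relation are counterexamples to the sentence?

1

"her" takes "a sailor" as antecedent and "it" takes "a berth"; both are donkey pronouns co-varying with the restrictor.
Strong reading: for every (c,b,s) with allotted(c,b,s), cleaned(s,b).
Restrictor triples: (c1,b1,s4)→cleaned(s4,b1) ✓  (c1,b2,s2)→cleaned(s2,b2) ✓  (c1,b3,s1)→cleaned(s1,b3) ✓  (c1,b4,s3)→cleaned(s3,b4) ✓  (c2,b3,s4)→cleaned(s4,b3) ✗  (c2,b3,s5)→cleaned(s5,b3) ✓  (c3,b1,s3)→cleaned(s3,b1) ✓  (c3,b1,s4)→cleaned(s4,b1) ✓  (c3,b4,s3)→cleaned(s3,b4) ✓  (c3,b4,s5)→cleaned(s5,b4) ✓  (c3,b5,s1)→cleaned(s1,b5) ✓  (c4,b2,s1)→cleaned(s1,b2) ✓  (c4,b2,s2)→cleaned(s2,b2) ✓  (c4,b4,s2)→cleaned(s2,b4) ✓  (c4,b4,s5)→cleaned(s5,b4) ✓  (c4,b5,s1)→cleaned(s1,b5) ✓
Counterexamples (restrictor triples failing the scope): 1.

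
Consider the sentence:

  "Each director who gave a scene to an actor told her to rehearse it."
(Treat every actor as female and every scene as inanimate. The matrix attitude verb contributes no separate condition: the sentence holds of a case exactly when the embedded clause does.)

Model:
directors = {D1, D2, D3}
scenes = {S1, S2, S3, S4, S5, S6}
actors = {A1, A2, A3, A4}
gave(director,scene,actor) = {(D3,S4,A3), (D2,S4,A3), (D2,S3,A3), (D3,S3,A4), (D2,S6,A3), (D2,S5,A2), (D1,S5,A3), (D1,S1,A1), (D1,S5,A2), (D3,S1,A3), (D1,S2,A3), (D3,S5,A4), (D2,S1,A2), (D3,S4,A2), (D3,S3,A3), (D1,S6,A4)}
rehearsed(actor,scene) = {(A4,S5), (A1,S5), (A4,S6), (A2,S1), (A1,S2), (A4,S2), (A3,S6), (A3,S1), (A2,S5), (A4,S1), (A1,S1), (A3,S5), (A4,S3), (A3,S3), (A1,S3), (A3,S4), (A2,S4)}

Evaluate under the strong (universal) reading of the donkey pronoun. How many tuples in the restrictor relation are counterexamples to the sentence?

"her" takes "an actor" as antecedent and "it" takes "a scene"; both are donkey pronouns co-varying with the restrictor.
Strong reading: for every (d,s,a) with gave(d,s,a), rehearsed(a,s).
Restrictor triples: (D1,S1,A1)→rehearsed(A1,S1) ✓  (D1,S2,A3)→rehearsed(A3,S2) ✗  (D1,S5,A2)→rehearsed(A2,S5) ✓  (D1,S5,A3)→rehearsed(A3,S5) ✓  (D1,S6,A4)→rehearsed(A4,S6) ✓  (D2,S1,A2)→rehearsed(A2,S1) ✓  (D2,S3,A3)→rehearsed(A3,S3) ✓  (D2,S4,A3)→rehearsed(A3,S4) ✓  (D2,S5,A2)→rehearsed(A2,S5) ✓  (D2,S6,A3)→rehearsed(A3,S6) ✓  (D3,S1,A3)→rehearsed(A3,S1) ✓  (D3,S3,A3)→rehearsed(A3,S3) ✓  (D3,S3,A4)→rehearsed(A4,S3) ✓  (D3,S4,A2)→rehearsed(A2,S4) ✓  (D3,S4,A3)→rehearsed(A3,S4) ✓  (D3,S5,A4)→rehearsed(A4,S5) ✓
Counterexamples (restrictor triples failing the scope): 1.

1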